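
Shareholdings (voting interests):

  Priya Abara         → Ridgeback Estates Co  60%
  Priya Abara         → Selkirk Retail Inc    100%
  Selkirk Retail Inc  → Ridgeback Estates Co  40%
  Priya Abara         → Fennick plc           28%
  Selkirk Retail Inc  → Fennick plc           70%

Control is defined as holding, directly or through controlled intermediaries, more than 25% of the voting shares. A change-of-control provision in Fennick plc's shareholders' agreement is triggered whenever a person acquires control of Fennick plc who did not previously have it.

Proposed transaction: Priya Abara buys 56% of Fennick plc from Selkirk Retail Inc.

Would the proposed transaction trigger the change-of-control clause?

The purchase adds only to Priya's holdings (Selkirk's stake shrinks), so Priya is the only person who could newly come to control Fennick.
Priya holds 100% of Selkirk, so Priya controls Selkirk.
Priya and Selkirk together hold 28% + 70% = 98% of Fennick, so Priya controls Fennick.
So Priya already controls Fennick before the transaction.
After the purchase, Priya's direct stake in Fennick rises to 28% + 56% = 84%, and Selkirk's stake falls to 14%.
Priya controlled Fennick already, so this is not a new person acquiring control; every other person's position is unchanged or reduced.
No new person acquires control, so the clause is not triggered.

No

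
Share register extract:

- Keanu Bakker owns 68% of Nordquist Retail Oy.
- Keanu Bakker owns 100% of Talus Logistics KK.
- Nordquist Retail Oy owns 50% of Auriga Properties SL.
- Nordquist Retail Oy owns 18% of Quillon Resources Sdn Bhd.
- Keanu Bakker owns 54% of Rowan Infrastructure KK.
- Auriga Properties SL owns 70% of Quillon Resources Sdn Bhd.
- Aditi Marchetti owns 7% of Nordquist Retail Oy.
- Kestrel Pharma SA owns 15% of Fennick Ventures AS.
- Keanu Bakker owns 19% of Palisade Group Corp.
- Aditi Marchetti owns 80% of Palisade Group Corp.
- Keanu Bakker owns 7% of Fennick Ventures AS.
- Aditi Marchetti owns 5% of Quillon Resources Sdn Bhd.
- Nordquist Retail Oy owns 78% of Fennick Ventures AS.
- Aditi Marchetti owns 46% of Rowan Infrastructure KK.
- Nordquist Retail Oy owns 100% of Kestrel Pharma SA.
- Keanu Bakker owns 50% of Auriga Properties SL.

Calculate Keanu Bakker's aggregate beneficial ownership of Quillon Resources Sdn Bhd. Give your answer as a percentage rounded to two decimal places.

Keanu reaches Quillon along 3 paths.
Via Nordquist: 68% × 18% = 12.24%.
Via Auriga: 50% × 70% = 35%.
Via Nordquist → Auriga: 68% × 50% × 70% = 23.8%.
Total: 12.24% + 35% + 23.8% = 71.04%.

71.04%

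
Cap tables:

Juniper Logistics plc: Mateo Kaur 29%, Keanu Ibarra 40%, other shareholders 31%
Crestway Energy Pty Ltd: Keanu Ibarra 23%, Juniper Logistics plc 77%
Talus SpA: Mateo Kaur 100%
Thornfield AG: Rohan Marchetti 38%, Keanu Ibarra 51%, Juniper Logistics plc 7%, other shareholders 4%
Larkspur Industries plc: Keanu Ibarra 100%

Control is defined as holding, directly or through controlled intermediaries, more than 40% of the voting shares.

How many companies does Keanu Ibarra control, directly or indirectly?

2

Keanu holds 51% of Thornfield, so Keanu controls Thornfield.
Keanu holds 100% of Larkspur, so Keanu controls Larkspur.
No other company's threshold is met.
Keanu controls 2 companies.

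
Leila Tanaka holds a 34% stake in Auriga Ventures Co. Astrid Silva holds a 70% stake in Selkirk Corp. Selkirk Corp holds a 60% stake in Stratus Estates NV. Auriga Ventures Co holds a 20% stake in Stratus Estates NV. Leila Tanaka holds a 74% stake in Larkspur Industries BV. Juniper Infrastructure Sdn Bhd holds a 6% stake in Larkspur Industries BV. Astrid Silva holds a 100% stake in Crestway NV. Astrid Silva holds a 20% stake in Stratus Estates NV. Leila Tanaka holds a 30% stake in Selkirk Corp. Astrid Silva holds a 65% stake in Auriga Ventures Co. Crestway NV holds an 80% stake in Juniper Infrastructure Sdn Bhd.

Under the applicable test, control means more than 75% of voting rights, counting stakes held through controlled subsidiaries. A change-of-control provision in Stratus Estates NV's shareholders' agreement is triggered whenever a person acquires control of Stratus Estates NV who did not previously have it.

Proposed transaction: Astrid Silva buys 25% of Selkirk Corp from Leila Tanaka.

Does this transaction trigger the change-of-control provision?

The purchase adds only to Astrid's holdings (Leila's stake shrinks), so Astrid is the only person who could newly come to control Stratus.
Astrid holds 100% of Crestway, so Astrid controls Crestway.
Crestway holds 80% of Juniper, so Astrid controls Juniper.
In Stratus, Astrid's side holds only 20%, not > 75%.
So before the transaction, Astrid does not control Stratus.
After the purchase, Astrid's direct stake in Selkirk rises to 70% + 25% = 95%, and Leila's stake falls to 5%.
Astrid holds 95% of Selkirk, so Astrid controls Selkirk.
Selkirk and Astrid together hold 60% + 20% = 80% of Stratus, so Astrid controls Stratus.
Astrid did not control Stratus before and does after, so the clause is triggered.

Yes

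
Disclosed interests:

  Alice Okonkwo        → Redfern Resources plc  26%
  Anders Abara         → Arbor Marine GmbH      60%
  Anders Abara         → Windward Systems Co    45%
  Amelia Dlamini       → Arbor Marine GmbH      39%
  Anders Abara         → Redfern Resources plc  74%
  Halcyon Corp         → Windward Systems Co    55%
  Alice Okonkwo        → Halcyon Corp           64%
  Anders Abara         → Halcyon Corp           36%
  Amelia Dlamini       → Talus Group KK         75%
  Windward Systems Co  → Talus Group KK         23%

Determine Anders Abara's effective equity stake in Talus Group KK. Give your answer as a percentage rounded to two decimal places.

Anders reaches Talus along 2 paths.
Via Halcyon → Windward: 36% × 55% × 23% = 4.554%.
Via Windward: 45% × 23% = 10.35%.
Total: 4.554% + 10.35% = 14.904%.
Rounded: 14.90%.

14.90%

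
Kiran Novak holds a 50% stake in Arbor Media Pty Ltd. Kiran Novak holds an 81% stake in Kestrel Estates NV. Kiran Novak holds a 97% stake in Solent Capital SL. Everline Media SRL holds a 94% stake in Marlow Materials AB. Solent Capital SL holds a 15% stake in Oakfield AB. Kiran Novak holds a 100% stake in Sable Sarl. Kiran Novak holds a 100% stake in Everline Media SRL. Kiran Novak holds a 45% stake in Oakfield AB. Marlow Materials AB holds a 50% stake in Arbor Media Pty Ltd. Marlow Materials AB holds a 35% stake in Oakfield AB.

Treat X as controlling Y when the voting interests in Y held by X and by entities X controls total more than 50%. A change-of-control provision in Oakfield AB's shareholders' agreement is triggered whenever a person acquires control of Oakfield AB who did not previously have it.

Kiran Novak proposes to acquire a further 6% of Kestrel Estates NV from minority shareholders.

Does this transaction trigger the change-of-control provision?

No

The purchase changes only Kiran's holdings, so Kiran is the only person who could newly come to control Oakfield.
Kiran holds 97% of Solent, so Kiran controls Solent.
Kiran holds 100% of Everline, so Kiran controls Everline.
Everline holds 94% of Marlow, so Kiran controls Marlow.
Kiran and Marlow and Solent together hold 45% + 35% + 15% = 95% of Oakfield, so Kiran controls Oakfield.
So Kiran already controls Oakfield before the transaction.
After the purchase, Kiran's direct stake in Kestrel rises to 81% + 6% = 87%.
Kiran controlled Oakfield already, so this is not a new person acquiring control; every other person's position is unchanged or reduced.
No new person acquires control, so the clause is not triggered.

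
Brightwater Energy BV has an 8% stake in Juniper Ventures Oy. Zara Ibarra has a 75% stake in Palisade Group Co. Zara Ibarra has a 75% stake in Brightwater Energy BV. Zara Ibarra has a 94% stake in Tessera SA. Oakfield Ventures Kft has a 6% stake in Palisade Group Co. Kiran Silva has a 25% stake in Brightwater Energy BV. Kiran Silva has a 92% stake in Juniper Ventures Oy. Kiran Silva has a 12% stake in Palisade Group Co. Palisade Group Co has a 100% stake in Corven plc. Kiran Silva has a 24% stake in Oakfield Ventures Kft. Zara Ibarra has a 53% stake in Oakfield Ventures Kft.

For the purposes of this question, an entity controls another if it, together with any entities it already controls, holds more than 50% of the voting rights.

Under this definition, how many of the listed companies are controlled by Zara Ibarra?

5

Zara holds 53% of Oakfield, so Zara controls Oakfield.
Oakfield and Zara together hold 6% + 75% = 81% of Palisade, so Zara controls Palisade.
Zara holds 75% of Brightwater, so Zara controls Brightwater.
Palisade holds 100% of Corven, so Zara controls Corven.
Zara holds 94% of Tessera, so Zara controls Tessera.
No other company's threshold is met.
Zara controls 5 companies.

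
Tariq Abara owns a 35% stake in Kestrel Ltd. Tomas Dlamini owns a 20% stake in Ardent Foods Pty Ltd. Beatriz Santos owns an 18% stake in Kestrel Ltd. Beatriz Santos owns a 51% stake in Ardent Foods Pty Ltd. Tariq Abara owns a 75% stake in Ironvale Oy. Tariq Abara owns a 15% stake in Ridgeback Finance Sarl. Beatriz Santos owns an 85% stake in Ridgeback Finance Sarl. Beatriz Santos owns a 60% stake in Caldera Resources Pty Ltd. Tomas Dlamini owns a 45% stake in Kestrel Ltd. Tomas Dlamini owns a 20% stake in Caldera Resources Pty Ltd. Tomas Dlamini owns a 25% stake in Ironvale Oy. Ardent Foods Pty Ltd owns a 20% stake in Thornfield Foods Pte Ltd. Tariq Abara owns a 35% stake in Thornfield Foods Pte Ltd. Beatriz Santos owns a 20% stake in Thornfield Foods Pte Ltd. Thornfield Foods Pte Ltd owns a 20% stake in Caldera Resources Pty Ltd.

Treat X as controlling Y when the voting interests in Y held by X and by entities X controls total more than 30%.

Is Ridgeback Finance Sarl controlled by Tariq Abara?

Tariq holds 35% of Thornfield, so Tariq controls Thornfield.
Tariq holds 35% of Kestrel, so Tariq controls Kestrel.
Tariq holds 75% of Ironvale, so Tariq controls Ironvale.
In Ridgeback, Tariq's side holds only 15%, not > 30%.
So Tariq does not control Ridgeback.

No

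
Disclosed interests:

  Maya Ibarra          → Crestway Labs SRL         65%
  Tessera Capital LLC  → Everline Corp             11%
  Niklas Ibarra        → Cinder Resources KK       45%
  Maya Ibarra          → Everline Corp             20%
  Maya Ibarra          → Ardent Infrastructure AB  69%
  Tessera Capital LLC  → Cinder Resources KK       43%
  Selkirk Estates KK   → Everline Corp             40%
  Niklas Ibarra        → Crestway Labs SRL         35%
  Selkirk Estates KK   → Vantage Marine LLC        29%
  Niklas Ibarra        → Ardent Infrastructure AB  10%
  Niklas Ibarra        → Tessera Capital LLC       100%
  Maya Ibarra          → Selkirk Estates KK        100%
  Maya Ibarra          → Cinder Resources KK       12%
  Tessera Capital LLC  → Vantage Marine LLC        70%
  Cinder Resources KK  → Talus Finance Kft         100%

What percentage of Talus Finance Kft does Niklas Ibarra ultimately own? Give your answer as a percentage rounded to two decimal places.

88.00%

Niklas reaches Talus along 2 paths.
Via Cinder: 45% × 100% = 45%.
Via Tessera → Cinder: 100% × 43% × 100% = 43%.
Total: 45% + 43% = 88%.
Rounded: 88.00%.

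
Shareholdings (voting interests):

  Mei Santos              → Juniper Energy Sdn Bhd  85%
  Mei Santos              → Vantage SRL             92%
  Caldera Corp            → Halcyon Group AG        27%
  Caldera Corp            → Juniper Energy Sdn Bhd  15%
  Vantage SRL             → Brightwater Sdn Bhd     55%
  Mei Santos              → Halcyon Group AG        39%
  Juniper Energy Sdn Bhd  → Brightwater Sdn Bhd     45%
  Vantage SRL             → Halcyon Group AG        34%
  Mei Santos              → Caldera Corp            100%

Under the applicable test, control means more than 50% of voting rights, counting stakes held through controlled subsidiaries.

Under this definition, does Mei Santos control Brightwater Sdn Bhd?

Mei holds 100% of Caldera, so Mei controls Caldera.
Mei and Caldera together hold 85% + 15% = 100% of Juniper, so Mei controls Juniper.
Mei holds 92% of Vantage, so Mei controls Vantage.
Juniper and Vantage together hold 45% + 55% = 100% of Brightwater, so Mei controls Brightwater.

Yes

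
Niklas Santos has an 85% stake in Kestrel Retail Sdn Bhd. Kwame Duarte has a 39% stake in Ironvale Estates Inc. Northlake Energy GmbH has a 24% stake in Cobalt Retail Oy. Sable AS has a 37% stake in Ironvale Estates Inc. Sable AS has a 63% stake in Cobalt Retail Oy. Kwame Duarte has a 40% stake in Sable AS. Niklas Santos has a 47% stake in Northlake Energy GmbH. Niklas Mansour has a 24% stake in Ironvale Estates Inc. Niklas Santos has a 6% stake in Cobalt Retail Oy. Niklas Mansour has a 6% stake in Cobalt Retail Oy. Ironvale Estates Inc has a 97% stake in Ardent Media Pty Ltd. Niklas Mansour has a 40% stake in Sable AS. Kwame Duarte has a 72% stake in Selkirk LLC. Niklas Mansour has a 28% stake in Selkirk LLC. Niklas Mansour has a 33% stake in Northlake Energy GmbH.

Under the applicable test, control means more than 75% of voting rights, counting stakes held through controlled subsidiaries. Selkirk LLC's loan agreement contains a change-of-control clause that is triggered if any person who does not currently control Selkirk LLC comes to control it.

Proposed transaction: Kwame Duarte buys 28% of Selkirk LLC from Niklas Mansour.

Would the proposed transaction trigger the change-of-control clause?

Yes

The purchase adds only to Kwame's holdings (Niklas Mansour's stake shrinks), so Kwame is the only person who could newly come to control Selkirk.
Kwame's largest direct stake is 72% in Selkirk, which does not meet the threshold, so Kwame controls no company.
In Selkirk, Kwame's side holds only 72%, not > 75%.
So before the transaction, Kwame does not control Selkirk.
After the purchase, Kwame's direct stake in Selkirk rises to 72% + 28% = 100%, and Niklas Mansour's stake falls to 0%.
Kwame holds 100% of Selkirk, so Kwame controls Selkirk.
Kwame did not control Selkirk before and does after, so the clause is triggered.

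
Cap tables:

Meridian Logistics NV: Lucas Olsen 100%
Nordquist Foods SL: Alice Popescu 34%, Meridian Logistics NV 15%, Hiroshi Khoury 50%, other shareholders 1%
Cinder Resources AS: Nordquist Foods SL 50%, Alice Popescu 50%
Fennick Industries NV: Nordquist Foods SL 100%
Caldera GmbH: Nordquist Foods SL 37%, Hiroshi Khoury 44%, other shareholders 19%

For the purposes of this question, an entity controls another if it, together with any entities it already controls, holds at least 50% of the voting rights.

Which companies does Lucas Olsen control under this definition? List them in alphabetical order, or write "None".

Meridian Logistics NV

Lucas holds 100% of Meridian, so Lucas controls Meridian.
No other company's threshold is met.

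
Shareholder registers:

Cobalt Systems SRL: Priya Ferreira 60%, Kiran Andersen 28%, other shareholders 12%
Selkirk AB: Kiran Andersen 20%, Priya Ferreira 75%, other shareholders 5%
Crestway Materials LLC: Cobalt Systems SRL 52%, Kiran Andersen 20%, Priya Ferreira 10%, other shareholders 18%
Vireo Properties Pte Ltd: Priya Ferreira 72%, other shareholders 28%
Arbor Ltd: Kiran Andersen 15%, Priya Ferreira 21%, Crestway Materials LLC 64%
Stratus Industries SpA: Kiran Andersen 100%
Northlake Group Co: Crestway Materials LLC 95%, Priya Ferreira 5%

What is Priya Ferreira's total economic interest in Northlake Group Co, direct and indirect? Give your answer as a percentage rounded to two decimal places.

44.14%

Priya reaches Northlake along 3 paths.
Via Cobalt → Crestway: 60% × 52% × 95% = 29.64%.
Via Crestway: 10% × 95% = 9.5%.
Direct stake: 5% = 5%.
Total: 29.64% + 9.5% + 5% = 44.14%.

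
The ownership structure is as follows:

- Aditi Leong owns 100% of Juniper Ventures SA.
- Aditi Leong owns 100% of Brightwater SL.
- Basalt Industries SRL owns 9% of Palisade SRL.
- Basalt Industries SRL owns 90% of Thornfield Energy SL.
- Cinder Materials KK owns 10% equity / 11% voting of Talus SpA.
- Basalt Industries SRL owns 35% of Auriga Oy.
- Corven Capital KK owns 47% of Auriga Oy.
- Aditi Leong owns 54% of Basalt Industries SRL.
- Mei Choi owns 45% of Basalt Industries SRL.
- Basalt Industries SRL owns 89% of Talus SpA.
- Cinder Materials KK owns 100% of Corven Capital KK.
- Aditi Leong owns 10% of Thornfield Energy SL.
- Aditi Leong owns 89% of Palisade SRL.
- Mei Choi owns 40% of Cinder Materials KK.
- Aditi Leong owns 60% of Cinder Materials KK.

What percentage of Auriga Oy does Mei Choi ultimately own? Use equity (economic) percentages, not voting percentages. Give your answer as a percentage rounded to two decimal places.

34.55%

Mei reaches Auriga along 2 paths.
Via Cinder → Corven: 40% × 100% × 47% = 18.8%.
Via Basalt: 45% × 35% = 15.75%.
Total: 18.8% + 15.75% = 34.55%.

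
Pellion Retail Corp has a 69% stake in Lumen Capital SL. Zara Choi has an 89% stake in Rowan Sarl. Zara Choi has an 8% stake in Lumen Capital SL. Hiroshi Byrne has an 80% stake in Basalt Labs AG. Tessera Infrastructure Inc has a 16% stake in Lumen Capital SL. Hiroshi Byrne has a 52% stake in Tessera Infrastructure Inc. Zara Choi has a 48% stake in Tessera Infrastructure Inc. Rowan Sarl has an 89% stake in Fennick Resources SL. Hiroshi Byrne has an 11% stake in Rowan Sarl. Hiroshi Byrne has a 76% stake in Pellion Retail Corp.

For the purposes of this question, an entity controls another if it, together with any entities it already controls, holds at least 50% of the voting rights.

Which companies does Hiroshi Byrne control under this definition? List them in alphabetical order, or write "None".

Basalt Labs AG, Lumen Capital SL, Pellion Retail Corp, Tessera Infrastructure Inc

Hiroshi holds 52% of Tessera, so Hiroshi controls Tessera.
Hiroshi holds 76% of Pellion, so Hiroshi controls Pellion.
Hiroshi holds 80% of Basalt, so Hiroshi controls Basalt.
Pellion and Tessera together hold 69% + 16% = 85% of Lumen, so Hiroshi controls Lumen.
No other company's threshold is met.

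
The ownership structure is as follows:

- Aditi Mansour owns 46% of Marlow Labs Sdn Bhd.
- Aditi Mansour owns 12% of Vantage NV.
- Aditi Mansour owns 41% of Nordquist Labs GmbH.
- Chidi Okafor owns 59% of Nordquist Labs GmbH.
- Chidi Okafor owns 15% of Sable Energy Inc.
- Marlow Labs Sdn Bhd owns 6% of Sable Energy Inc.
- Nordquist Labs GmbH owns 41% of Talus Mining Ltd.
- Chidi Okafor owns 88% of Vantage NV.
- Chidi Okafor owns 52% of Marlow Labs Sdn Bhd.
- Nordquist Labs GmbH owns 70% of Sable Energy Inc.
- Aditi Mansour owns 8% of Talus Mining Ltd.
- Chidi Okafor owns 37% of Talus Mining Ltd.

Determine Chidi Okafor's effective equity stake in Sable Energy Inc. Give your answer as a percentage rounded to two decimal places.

59.42%

Chidi reaches Sable along 3 paths.
Via Marlow: 52% × 6% = 3.12%.
Via Nordquist: 59% × 70% = 41.3%.
Direct stake: 15% = 15%.
Total: 3.12% + 41.3% + 15% = 59.42%.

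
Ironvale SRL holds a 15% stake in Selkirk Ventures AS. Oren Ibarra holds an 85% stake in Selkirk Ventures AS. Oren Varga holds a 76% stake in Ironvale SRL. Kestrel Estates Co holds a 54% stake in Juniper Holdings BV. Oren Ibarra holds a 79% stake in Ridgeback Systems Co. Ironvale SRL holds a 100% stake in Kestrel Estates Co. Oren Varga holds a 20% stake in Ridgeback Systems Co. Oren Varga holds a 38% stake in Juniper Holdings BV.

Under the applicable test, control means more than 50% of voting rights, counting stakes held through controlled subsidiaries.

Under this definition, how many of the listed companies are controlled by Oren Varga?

3

Oren Varga holds 76% of Ironvale, so Oren Varga controls Ironvale.
Ironvale holds 100% of Kestrel, so Oren Varga controls Kestrel.
Oren Varga and Kestrel together hold 38% + 54% = 92% of Juniper, so Oren Varga controls Juniper.
No other company's threshold is met.
Oren Varga controls 3 companies.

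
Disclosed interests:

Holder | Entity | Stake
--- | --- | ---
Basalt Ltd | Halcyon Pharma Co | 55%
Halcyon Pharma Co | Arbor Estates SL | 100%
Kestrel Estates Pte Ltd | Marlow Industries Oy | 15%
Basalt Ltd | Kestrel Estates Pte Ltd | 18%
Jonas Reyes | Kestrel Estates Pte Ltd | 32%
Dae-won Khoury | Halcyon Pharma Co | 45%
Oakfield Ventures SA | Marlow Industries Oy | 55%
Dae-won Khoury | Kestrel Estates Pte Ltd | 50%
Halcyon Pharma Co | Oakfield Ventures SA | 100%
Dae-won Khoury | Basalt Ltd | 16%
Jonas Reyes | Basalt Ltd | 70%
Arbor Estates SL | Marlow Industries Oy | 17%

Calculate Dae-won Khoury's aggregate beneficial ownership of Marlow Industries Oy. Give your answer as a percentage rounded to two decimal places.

46.67%

Dae-won reaches Marlow along 6 paths.
Via Halcyon → Oakfield: 45% × 100% × 55% = 24.75%.
Via Basalt → Halcyon → Oakfield: 16% × 55% × 100% × 55% = 4.84%.
Via Kestrel: 50% × 15% = 7.5%.
Via Basalt → Kestrel: 16% × 18% × 15% = 0.432%.
Via Halcyon → Arbor: 45% × 100% × 17% = 7.65%.
Via Basalt → Halcyon → Arbor: 16% × 55% × 100% × 17% = 1.496%.
Total: 24.75% + 4.84% + 7.5% + 0.432% + 7.65% + 1.496% = 46.668%.
Rounded: 46.67%.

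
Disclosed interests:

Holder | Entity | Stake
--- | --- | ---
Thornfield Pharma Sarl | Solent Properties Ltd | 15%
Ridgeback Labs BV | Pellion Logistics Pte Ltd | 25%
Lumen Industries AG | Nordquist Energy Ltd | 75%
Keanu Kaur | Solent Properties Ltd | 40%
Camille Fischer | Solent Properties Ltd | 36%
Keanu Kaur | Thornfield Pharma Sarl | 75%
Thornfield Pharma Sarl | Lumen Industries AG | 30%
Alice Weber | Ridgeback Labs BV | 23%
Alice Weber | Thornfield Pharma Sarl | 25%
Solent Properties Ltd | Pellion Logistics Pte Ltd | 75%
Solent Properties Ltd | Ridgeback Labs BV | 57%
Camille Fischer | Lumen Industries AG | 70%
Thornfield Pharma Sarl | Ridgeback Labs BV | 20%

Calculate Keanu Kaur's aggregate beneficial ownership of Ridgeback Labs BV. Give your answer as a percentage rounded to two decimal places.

Keanu reaches Ridgeback along 3 paths.
Via Thornfield: 75% × 20% = 15%.
Via Solent: 40% × 57% = 22.8%.
Via Thornfield → Solent: 75% × 15% × 57% = 6.4125%.
Total: 15% + 22.8% + 6.4125% = 44.2125%.
Rounded: 44.21%.

44.21%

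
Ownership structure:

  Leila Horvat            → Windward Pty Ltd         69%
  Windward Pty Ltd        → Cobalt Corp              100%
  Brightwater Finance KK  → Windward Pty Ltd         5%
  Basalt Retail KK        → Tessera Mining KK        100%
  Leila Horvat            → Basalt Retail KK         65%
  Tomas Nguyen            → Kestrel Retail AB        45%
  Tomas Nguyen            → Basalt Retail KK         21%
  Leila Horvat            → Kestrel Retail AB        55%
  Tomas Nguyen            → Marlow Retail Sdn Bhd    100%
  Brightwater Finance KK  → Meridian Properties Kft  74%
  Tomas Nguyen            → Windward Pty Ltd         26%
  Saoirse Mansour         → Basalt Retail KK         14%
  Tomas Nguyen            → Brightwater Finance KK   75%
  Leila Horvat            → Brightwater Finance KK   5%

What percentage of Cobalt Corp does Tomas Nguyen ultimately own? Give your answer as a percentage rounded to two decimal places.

Tomas reaches Cobalt along 2 paths.
Via Windward: 26% × 100% = 26%.
Via Brightwater → Windward: 75% × 5% × 100% = 3.75%.
Total: 26% + 3.75% = 29.75%.

29.75%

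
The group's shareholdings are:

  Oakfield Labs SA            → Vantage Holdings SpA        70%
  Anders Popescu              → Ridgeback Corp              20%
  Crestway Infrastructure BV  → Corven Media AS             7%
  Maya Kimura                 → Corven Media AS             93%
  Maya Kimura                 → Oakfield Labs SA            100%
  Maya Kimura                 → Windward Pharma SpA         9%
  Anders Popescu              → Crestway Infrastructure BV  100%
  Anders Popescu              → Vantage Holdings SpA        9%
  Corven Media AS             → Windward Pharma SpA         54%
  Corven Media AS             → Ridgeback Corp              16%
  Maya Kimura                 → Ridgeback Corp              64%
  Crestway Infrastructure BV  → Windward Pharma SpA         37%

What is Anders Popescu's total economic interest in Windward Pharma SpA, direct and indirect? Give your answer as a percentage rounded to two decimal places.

40.78%

Anders reaches Windward along 2 paths.
Via Crestway → Corven: 100% × 7% × 54% = 3.78%.
Via Crestway: 100% × 37% = 37%.
Total: 3.78% + 37% = 40.78%.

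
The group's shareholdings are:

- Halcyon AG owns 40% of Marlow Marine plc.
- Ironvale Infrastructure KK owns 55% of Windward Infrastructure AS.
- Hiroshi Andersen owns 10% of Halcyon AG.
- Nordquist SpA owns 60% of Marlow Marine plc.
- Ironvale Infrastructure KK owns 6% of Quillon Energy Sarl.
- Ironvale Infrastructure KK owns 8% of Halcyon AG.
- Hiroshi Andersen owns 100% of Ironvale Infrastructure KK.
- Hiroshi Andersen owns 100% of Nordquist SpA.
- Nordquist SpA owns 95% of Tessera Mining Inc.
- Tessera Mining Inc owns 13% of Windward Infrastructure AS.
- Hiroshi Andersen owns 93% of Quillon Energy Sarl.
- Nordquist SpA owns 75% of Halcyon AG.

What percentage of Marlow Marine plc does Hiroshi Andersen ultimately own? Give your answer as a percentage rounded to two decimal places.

Hiroshi reaches Marlow along 4 paths.
Via Nordquist → Halcyon: 100% × 75% × 40% = 30%.
Via Halcyon: 10% × 40% = 4%.
Via Ironvale → Halcyon: 100% × 8% × 40% = 3.2%.
Via Nordquist: 100% × 60% = 60%.
Total: 30% + 4% + 3.2% + 60% = 97.2%.
Rounded: 97.20%.

97.20%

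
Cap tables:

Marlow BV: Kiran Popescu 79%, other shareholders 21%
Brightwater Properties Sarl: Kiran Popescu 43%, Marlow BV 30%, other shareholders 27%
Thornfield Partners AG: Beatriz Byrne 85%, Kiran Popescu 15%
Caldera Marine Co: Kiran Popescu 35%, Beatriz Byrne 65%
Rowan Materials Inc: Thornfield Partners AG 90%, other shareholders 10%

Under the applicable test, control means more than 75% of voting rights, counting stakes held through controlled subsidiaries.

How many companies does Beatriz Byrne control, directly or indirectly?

Beatriz holds 85% of Thornfield, so Beatriz controls Thornfield.
Thornfield holds 90% of Rowan, so Beatriz controls Rowan.
No other company's threshold is met.
Beatriz controls 2 companies.

2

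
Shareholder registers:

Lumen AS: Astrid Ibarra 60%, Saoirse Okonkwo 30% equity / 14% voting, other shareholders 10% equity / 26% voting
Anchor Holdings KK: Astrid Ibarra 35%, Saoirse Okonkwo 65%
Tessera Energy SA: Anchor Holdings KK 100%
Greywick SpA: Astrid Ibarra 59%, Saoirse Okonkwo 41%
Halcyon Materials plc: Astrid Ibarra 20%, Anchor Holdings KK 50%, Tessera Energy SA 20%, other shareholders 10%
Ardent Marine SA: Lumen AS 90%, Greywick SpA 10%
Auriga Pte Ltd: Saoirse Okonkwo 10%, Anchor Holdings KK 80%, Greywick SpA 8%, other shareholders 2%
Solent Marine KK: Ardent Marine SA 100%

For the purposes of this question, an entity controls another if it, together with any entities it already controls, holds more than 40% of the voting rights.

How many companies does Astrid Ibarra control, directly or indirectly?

Astrid holds 60% of Lumen, so Astrid controls Lumen.
Astrid holds 59% of Greywick, so Astrid controls Greywick.
Lumen and Greywick together hold 90% + 10% = 100% of Ardent, so Astrid controls Ardent.
Ardent holds 100% of Solent, so Astrid controls Solent.
No other company's threshold is met.
Astrid controls 4 companies.

4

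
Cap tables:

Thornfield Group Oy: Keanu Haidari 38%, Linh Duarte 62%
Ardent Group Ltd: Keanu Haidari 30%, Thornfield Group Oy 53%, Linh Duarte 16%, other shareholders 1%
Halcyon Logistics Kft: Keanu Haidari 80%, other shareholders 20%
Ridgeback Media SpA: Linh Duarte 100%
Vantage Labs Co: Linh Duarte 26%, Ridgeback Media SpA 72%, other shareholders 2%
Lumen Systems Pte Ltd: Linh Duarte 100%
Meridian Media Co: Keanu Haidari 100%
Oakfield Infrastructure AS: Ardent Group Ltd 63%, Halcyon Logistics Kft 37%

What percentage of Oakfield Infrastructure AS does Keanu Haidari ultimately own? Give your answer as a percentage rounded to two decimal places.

Keanu reaches Oakfield along 3 paths.
Via Ardent: 30% × 63% = 18.9%.
Via Thornfield → Ardent: 38% × 53% × 63% = 12.6882%.
Via Halcyon: 80% × 37% = 29.6%.
Total: 18.9% + 12.6882% + 29.6% = 61.1882%.
Rounded: 61.19%.

61.19%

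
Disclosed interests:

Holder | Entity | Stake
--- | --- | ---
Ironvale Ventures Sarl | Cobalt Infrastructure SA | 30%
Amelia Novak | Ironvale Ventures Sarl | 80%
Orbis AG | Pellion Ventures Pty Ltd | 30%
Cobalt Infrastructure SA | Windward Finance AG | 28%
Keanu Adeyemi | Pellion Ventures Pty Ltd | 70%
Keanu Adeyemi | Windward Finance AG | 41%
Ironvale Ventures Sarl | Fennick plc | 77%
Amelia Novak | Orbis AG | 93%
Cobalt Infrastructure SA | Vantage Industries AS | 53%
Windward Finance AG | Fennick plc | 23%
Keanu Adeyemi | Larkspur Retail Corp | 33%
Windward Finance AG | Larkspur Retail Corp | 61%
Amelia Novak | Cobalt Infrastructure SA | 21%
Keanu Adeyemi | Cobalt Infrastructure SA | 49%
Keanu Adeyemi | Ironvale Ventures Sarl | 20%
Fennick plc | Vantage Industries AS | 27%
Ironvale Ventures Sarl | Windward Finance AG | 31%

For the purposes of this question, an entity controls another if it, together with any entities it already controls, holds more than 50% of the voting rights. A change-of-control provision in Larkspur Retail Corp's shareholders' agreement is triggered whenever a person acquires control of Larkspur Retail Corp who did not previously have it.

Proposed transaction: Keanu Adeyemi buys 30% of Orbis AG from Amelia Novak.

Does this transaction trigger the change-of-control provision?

The purchase adds only to Keanu's holdings (Amelia's stake shrinks), so Keanu is the only person who could newly come to control Larkspur.
Keanu holds 70% of Pellion, so Keanu controls Pellion.
In Larkspur, Keanu's side holds only 33%, not > 50%.
So before the transaction, Keanu does not control Larkspur.
After the purchase, Keanu holds 30% of Orbis directly, and Amelia's stake falls to 63%.
Keanu's side now holds 30% of Orbis, not > 50%, so Keanu still does not control Orbis.
After the transaction, Keanu's side holds 33% of Larkspur, not > 50%, so Keanu still does not control Larkspur.
No new person acquires control, so the clause is not triggered.

No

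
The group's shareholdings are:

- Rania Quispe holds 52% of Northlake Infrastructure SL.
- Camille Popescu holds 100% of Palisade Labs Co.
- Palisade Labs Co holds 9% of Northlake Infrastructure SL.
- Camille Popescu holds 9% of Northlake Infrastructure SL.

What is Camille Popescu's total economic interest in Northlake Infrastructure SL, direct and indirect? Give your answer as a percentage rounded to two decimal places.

18.00%

Camille reaches Northlake along 2 paths.
Direct stake: 9% = 9%.
Via Palisade: 100% × 9% = 9%.
Total: 9% + 9% = 18%.
Rounded: 18.00%.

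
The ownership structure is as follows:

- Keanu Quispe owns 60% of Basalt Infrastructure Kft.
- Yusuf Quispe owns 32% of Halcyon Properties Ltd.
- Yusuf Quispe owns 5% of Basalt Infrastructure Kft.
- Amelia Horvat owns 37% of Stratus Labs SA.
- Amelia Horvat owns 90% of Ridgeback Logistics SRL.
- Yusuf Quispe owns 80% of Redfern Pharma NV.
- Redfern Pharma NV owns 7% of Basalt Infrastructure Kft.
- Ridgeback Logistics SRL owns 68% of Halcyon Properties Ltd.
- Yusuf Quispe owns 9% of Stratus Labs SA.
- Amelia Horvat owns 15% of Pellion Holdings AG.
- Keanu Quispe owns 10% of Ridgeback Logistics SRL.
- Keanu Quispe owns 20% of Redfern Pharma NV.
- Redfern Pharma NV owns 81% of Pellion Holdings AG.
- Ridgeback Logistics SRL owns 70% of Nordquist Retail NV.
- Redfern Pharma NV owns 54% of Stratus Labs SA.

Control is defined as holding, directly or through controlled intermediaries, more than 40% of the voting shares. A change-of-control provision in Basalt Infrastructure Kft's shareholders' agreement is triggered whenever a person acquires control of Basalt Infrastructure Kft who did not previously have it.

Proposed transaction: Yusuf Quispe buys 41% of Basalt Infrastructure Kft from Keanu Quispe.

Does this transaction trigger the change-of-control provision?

The purchase adds only to Yusuf's holdings (Keanu's stake shrinks), so Yusuf is the only person who could newly come to control Basalt.
Yusuf holds 80% of Redfern, so Yusuf controls Redfern.
Yusuf and Redfern together hold 9% + 54% = 63% of Stratus, so Yusuf controls Stratus.
Redfern holds 81% of Pellion, so Yusuf controls Pellion.
In Basalt, Yusuf's side holds only 7% + 5% = 12%, not > 40%.
So before the transaction, Yusuf does not control Basalt.
After the purchase, Yusuf's direct stake in Basalt rises to 5% + 41% = 46%, and Keanu's stake falls to 19%.
Redfern and Yusuf together hold 7% + 46% = 53% of Basalt, so Yusuf controls Basalt.
Yusuf did not control Basalt before and does after, so the clause is triggered.

Yes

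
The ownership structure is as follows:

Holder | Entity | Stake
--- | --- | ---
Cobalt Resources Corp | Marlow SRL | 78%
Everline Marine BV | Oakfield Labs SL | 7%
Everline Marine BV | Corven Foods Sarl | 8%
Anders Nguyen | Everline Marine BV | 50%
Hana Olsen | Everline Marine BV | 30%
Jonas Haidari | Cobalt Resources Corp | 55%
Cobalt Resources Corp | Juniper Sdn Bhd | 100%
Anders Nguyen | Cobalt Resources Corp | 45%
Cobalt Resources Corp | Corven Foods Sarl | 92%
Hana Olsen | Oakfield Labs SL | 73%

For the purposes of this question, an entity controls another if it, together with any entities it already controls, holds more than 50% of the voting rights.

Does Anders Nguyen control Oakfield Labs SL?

No

Anders's largest direct stake is 50% in Everline, which does not meet the threshold, so Anders controls no company.
Neither Anders nor any entity Anders controls holds any voting interest in Oakfield.
So Anders does not control Oakfield.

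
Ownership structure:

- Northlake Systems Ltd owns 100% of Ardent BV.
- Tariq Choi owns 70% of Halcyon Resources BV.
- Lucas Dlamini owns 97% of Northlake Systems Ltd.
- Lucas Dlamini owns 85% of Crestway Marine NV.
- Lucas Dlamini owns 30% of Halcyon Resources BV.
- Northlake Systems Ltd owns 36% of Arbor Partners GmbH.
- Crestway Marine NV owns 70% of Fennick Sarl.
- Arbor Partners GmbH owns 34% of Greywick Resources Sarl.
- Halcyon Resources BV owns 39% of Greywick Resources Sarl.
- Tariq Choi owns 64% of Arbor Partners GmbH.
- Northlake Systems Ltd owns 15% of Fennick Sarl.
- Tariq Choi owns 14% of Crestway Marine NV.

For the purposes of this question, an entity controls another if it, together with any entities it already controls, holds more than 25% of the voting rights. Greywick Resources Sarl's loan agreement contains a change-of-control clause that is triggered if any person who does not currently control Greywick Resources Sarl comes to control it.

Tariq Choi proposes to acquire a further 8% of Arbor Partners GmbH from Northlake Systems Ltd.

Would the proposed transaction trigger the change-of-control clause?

No

The purchase adds only to Tariq's holdings (Northlake's stake shrinks), so Tariq is the only person who could newly come to control Greywick.
Tariq holds 70% of Halcyon, so Tariq controls Halcyon.
Tariq holds 64% of Arbor, so Tariq controls Arbor.
Halcyon and Arbor together hold 39% + 34% = 73% of Greywick, so Tariq controls Greywick.
So Tariq already controls Greywick before the transaction.
After the purchase, Tariq's direct stake in Arbor rises to 64% + 8% = 72%, and Northlake's stake falls to 28%.
Tariq controlled Greywick already, so this is not a new person acquiring control; every other person's position is unchanged or reduced.
No new person acquires control, so the clause is not triggered.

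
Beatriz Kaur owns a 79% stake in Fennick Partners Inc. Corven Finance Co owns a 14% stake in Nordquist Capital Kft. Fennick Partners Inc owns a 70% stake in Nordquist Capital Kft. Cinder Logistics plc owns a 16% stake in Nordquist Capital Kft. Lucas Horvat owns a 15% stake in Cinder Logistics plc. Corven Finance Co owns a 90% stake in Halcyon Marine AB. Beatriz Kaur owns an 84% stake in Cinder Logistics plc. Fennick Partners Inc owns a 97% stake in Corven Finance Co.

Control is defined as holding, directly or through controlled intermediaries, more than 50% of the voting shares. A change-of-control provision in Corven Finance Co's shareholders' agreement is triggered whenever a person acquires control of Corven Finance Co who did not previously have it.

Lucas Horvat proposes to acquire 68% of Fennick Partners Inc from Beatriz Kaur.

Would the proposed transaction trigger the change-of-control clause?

The purchase adds only to Lucas's holdings (Beatriz's stake shrinks), so Lucas is the only person who could newly come to control Corven.
Lucas's largest direct stake is 15% in Cinder, which does not meet the threshold, so Lucas controls no company.
Neither Lucas nor any entity Lucas controls holds any voting interest in Corven.
So before the transaction, Lucas does not control Corven.
After the purchase, Lucas holds 68% of Fennick directly, and Beatriz's stake falls to 11%.
Lucas holds 68% of Fennick, so Lucas controls Fennick.
Fennick holds 97% of Corven, so Lucas controls Corven.
Lucas did not control Corven before and does after, so the clause is triggered.

Yes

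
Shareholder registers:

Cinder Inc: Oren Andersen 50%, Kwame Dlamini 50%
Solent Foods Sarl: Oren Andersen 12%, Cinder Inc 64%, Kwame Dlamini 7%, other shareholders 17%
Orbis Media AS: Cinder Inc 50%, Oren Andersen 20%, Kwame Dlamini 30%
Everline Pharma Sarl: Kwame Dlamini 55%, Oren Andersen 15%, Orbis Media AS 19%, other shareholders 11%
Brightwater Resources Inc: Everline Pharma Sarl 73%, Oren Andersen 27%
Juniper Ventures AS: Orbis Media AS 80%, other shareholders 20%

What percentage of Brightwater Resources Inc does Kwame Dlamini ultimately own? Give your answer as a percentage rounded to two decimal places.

47.78%

Kwame reaches Brightwater along 3 paths.
Via Everline: 55% × 73% = 40.15%.
Via Cinder → Orbis → Everline: 50% × 50% × 19% × 73% = 3.4675%.
Via Orbis → Everline: 30% × 19% × 73% = 4.161%.
Total: 40.15% + 3.4675% + 4.161% = 47.7785%.
Rounded: 47.78%.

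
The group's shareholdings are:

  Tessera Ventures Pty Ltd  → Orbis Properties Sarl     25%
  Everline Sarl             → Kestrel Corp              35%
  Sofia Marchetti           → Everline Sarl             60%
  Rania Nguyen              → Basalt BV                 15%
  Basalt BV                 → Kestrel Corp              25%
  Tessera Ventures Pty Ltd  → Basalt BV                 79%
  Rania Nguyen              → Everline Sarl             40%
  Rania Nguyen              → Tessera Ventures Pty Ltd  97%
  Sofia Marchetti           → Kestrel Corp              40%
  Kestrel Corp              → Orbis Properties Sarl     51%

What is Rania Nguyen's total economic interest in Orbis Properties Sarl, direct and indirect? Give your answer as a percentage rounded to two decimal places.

Rania reaches Orbis along 4 paths.
Via Tessera: 97% × 25% = 24.25%.
Via Tessera → Basalt → Kestrel: 97% × 79% × 25% × 51% = 9.770325%.
Via Basalt → Kestrel: 15% × 25% × 51% = 1.9125%.
Via Everline → Kestrel: 40% × 35% × 51% = 7.14%.
Total: 24.25% + 9.770325% + 1.9125% + 7.14% = 43.072825%.
Rounded: 43.07%.

43.07%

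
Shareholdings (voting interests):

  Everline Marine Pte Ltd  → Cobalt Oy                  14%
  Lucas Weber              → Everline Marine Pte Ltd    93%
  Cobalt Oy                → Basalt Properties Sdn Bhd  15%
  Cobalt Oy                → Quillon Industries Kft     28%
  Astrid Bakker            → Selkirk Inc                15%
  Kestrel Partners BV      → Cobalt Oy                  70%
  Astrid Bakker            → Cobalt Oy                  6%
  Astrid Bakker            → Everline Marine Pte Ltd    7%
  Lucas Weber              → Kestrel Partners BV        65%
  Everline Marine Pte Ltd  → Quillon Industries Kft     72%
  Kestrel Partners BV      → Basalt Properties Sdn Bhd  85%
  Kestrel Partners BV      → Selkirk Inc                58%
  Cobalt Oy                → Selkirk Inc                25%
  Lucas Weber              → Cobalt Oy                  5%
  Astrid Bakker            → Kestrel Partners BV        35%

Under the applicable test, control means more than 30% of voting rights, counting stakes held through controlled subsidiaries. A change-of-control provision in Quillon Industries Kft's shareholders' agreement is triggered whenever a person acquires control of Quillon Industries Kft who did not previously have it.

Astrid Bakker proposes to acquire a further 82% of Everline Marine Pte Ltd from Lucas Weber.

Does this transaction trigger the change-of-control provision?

Yes

The purchase adds only to Astrid's holdings (Lucas's stake shrinks), so Astrid is the only person who could newly come to control Quillon.
Astrid holds 35% of Kestrel, so Astrid controls Kestrel.
Astrid and Kestrel together hold 6% + 70% = 76% of Cobalt, so Astrid controls Cobalt.
Astrid and Cobalt and Kestrel together hold 15% + 25% + 58% = 98% of Selkirk, so Astrid controls Selkirk.
Kestrel and Cobalt together hold 85% + 15% = 100% of Basalt, so Astrid controls Basalt.
In Quillon, Astrid's side holds only 28%, not > 30%.
So before the transaction, Astrid does not control Quillon.
After the purchase, Astrid's direct stake in Everline rises to 7% + 82% = 89%, and Lucas's stake falls to 11%.
Astrid holds 89% of Everline, so Astrid controls Everline.
Astrid and Kestrel and Everline together hold 6% + 70% + 14% = 90% of Cobalt, so Astrid controls Cobalt.
Cobalt and Everline together hold 28% + 72% = 100% of Quillon, so Astrid controls Quillon.
Astrid did not control Quillon before and does after, so the clause is triggered.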